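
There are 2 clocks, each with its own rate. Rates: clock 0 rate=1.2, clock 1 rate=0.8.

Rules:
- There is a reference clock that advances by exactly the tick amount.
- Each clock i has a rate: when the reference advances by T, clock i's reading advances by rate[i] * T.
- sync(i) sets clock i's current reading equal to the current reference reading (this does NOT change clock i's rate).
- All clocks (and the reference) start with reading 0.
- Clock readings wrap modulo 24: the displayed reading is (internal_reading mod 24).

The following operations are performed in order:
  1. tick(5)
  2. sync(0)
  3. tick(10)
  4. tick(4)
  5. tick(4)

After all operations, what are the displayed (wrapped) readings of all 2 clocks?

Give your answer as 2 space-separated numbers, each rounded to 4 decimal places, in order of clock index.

After op 1 tick(5): ref=5.0000 raw=[6.0000 4.0000]
After op 2 sync(0): ref=5.0000 raw=[5.0000 4.0000]
After op 3 tick(10): ref=15.0000 raw=[17.0000 12.0000]
After op 4 tick(4): ref=19.0000 raw=[21.8000 15.2000]
After op 5 tick(4): ref=23.0000 raw=[26.6000 18.4000]
Wrap final raw readings (mod 24): 26.6000 mod 24 = 2.6000; 18.4000 mod 24 = 18.4000

Answer: 2.6000 18.4000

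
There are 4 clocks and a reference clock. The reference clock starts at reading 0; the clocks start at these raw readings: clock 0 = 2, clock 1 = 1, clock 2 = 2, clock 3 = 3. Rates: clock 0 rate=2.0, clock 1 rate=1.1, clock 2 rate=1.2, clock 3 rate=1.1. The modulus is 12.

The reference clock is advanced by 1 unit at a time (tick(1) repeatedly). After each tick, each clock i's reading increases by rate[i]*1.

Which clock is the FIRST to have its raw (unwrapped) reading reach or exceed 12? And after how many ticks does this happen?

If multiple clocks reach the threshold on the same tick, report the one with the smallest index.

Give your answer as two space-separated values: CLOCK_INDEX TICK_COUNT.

clock 0: start=2, rate=2.0, needs 12-2 = 10; ticks = ceil(10/2.0) = ceil(5.0000) = 5; reading at tick 5 = 2 + 2.0*5 = 12.0000
clock 1: start=1, rate=1.1, needs 12-1 = 11; ticks = ceil(11/1.1) = ceil(10.0000) = 10; reading at tick 10 = 1 + 1.1*10 = 12.0000
clock 2: start=2, rate=1.2, needs 12-2 = 10; ticks = ceil(10/1.2) = ceil(8.3333) = 9; reading at tick 9 = 2 + 1.2*9 = 12.8000
clock 3: start=3, rate=1.1, needs 12-3 = 9; ticks = ceil(9/1.1) = ceil(8.1818) = 9; reading at tick 9 = 3 + 1.1*9 = 12.9000
Minimum tick count = 5; winners = [0]; smallest index = 0

Answer: 0 5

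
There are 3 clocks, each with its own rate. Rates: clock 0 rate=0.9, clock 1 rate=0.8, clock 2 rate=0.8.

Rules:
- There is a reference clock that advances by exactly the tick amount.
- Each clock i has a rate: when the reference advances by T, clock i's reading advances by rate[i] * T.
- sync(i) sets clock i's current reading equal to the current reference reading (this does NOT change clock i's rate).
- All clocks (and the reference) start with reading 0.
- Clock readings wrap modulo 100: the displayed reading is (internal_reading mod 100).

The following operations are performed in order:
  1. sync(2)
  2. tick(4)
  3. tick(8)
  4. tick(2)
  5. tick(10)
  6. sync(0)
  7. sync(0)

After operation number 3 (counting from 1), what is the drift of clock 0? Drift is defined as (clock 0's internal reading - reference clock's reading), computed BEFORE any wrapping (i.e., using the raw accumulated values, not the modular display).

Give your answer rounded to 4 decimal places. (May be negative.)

Answer: -1.2000

Derivation:
After op 1 sync(2): ref=0.0000 raw=[0.0000 0.0000 0.0000]
After op 2 tick(4): ref=4.0000 raw=[3.6000 3.2000 3.2000]
After op 3 tick(8): ref=12.0000 raw=[10.8000 9.6000 9.6000]
Drift of clock 0 after op 3: 10.8000 - 12.0000 = -1.2000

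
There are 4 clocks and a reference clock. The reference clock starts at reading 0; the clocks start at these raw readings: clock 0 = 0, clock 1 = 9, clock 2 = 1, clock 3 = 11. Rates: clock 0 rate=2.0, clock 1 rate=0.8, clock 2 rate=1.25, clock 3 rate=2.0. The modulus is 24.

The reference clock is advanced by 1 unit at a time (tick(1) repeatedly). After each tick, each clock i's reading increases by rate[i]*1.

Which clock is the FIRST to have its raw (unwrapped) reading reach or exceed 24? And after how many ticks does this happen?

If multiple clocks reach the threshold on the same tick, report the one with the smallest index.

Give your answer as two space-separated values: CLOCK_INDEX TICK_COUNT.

clock 0: start=0, rate=2.0, needs 24-0 = 24; ticks = ceil(24/2.0) = ceil(12.0000) = 12; reading at tick 12 = 0 + 2.0*12 = 24.0000
clock 1: start=9, rate=0.8, needs 24-9 = 15; ticks = ceil(15/0.8) = ceil(18.7500) = 19; reading at tick 19 = 9 + 0.8*19 = 24.2000
clock 2: start=1, rate=1.25, needs 24-1 = 23; ticks = ceil(23/1.25) = ceil(18.4000) = 19; reading at tick 19 = 1 + 1.25*19 = 24.7500
clock 3: start=11, rate=2.0, needs 24-11 = 13; ticks = ceil(13/2.0) = ceil(6.5000) = 7; reading at tick 7 = 11 + 2.0*7 = 25.0000
Minimum tick count = 7; winners = [3]; smallest index = 3

Answer: 3 7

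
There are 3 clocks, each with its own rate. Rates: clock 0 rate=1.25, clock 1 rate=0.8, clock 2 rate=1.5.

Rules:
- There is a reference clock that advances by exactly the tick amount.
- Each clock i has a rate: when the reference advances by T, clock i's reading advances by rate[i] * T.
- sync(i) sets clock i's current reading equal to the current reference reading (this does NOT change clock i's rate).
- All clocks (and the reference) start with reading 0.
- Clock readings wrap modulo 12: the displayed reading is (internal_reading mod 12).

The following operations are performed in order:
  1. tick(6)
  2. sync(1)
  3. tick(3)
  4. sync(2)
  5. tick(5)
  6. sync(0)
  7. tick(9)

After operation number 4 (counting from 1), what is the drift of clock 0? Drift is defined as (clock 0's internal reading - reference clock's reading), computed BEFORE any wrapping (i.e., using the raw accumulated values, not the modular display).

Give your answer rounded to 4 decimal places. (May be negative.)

Answer: 2.2500

Derivation:
After op 1 tick(6): ref=6.0000 raw=[7.5000 4.8000 9.0000]
After op 2 sync(1): ref=6.0000 raw=[7.5000 6.0000 9.0000]
After op 3 tick(3): ref=9.0000 raw=[11.2500 8.4000 13.5000]
After op 4 sync(2): ref=9.0000 raw=[11.2500 8.4000 9.0000]
Drift of clock 0 after op 4: 11.2500 - 9.0000 = 2.2500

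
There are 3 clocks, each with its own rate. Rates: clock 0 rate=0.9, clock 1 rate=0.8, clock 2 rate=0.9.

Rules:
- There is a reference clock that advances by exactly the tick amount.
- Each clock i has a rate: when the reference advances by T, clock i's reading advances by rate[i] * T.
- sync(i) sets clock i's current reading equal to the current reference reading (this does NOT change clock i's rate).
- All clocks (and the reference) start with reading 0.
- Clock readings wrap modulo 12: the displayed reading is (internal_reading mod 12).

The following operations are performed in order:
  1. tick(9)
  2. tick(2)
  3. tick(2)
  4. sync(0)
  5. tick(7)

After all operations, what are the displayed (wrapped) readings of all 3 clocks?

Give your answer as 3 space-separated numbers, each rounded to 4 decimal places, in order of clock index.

After op 1 tick(9): ref=9.0000 raw=[8.1000 7.2000 8.1000]
After op 2 tick(2): ref=11.0000 raw=[9.9000 8.8000 9.9000]
After op 3 tick(2): ref=13.0000 raw=[11.7000 10.4000 11.7000]
After op 4 sync(0): ref=13.0000 raw=[13.0000 10.4000 11.7000]
After op 5 tick(7): ref=20.0000 raw=[19.3000 16.0000 18.0000]
Wrap final raw readings (mod 12): 19.3000 mod 12 = 7.3000; 16.0000 mod 12 = 4.0000; 18.0000 mod 12 = 6.0000

Answer: 7.3000 4.0000 6.0000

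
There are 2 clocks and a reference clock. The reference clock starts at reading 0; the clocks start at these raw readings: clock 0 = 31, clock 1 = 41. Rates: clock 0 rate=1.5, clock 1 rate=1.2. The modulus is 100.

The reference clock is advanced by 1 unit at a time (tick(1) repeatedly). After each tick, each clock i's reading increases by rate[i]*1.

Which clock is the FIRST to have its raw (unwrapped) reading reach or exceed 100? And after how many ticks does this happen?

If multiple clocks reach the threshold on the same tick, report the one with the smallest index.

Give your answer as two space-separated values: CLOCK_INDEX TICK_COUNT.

clock 0: start=31, rate=1.5, needs 100-31 = 69; ticks = ceil(69/1.5) = ceil(46.0000) = 46; reading at tick 46 = 31 + 1.5*46 = 100.0000
clock 1: start=41, rate=1.2, needs 100-41 = 59; ticks = ceil(59/1.2) = ceil(49.1667) = 50; reading at tick 50 = 41 + 1.2*50 = 101.0000
Minimum tick count = 46; winners = [0]; smallest index = 0

Answer: 0 46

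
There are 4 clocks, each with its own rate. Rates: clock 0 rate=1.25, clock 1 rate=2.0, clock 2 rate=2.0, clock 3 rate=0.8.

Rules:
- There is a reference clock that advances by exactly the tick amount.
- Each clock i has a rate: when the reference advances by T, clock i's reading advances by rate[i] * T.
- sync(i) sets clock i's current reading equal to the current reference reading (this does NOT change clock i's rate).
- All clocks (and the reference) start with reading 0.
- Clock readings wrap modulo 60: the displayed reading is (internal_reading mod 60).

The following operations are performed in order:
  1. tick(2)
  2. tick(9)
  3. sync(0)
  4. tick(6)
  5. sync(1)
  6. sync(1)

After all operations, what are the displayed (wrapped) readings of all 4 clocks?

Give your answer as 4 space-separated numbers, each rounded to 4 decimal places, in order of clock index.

After op 1 tick(2): ref=2.0000 raw=[2.5000 4.0000 4.0000 1.6000]
After op 2 tick(9): ref=11.0000 raw=[13.7500 22.0000 22.0000 8.8000]
After op 3 sync(0): ref=11.0000 raw=[11.0000 22.0000 22.0000 8.8000]
After op 4 tick(6): ref=17.0000 raw=[18.5000 34.0000 34.0000 13.6000]
After op 5 sync(1): ref=17.0000 raw=[18.5000 17.0000 34.0000 13.6000]
After op 6 sync(1): ref=17.0000 raw=[18.5000 17.0000 34.0000 13.6000]
Wrap final raw readings (mod 60): 18.5000 mod 60 = 18.5000; 17.0000 mod 60 = 17.0000; 34.0000 mod 60 = 34.0000; 13.6000 mod 60 = 13.6000

Answer: 18.5000 17.0000 34.0000 13.6000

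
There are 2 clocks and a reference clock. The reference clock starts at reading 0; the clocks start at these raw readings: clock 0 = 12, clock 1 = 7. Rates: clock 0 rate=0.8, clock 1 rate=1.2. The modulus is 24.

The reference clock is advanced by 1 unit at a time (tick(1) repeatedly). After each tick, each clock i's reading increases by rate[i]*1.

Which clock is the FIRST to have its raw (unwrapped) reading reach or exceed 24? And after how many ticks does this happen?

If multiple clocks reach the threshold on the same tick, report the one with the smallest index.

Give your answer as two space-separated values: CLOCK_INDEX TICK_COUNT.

Answer: 0 15

Derivation:
clock 0: start=12, rate=0.8, needs 24-12 = 12; ticks = ceil(12/0.8) = ceil(15.0000) = 15; reading at tick 15 = 12 + 0.8*15 = 24.0000
clock 1: start=7, rate=1.2, needs 24-7 = 17; ticks = ceil(17/1.2) = ceil(14.1667) = 15; reading at tick 15 = 7 + 1.2*15 = 25.0000
Minimum tick count = 15; winners = [0, 1]; smallest index = 0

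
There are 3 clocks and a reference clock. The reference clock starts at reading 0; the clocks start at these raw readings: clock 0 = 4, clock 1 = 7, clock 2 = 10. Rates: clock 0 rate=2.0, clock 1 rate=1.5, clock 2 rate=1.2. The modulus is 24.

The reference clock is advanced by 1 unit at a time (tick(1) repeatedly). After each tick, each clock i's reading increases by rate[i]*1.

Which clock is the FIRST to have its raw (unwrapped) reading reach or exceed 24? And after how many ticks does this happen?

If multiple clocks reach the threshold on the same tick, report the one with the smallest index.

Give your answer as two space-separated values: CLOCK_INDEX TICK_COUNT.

Answer: 0 10

Derivation:
clock 0: start=4, rate=2.0, needs 24-4 = 20; ticks = ceil(20/2.0) = ceil(10.0000) = 10; reading at tick 10 = 4 + 2.0*10 = 24.0000
clock 1: start=7, rate=1.5, needs 24-7 = 17; ticks = ceil(17/1.5) = ceil(11.3333) = 12; reading at tick 12 = 7 + 1.5*12 = 25.0000
clock 2: start=10, rate=1.2, needs 24-10 = 14; ticks = ceil(14/1.2) = ceil(11.6667) = 12; reading at tick 12 = 10 + 1.2*12 = 24.4000
Minimum tick count = 10; winners = [0]; smallest index = 0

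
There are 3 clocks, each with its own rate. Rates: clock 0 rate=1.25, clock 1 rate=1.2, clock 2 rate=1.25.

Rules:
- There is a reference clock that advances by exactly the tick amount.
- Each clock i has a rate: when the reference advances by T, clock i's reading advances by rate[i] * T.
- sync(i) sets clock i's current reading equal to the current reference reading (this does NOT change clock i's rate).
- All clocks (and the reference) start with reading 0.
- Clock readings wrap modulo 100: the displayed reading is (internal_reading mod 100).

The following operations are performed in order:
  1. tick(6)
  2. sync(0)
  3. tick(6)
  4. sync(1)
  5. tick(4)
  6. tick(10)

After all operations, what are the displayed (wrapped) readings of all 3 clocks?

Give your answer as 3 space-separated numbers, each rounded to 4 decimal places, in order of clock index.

Answer: 31.0000 28.8000 32.5000

Derivation:
After op 1 tick(6): ref=6.0000 raw=[7.5000 7.2000 7.5000]
After op 2 sync(0): ref=6.0000 raw=[6.0000 7.2000 7.5000]
After op 3 tick(6): ref=12.0000 raw=[13.5000 14.4000 15.0000]
After op 4 sync(1): ref=12.0000 raw=[13.5000 12.0000 15.0000]
After op 5 tick(4): ref=16.0000 raw=[18.5000 16.8000 20.0000]
After op 6 tick(10): ref=26.0000 raw=[31.0000 28.8000 32.5000]
Wrap final raw readings (mod 100): 31.0000 mod 100 = 31.0000; 28.8000 mod 100 = 28.8000; 32.5000 mod 100 = 32.5000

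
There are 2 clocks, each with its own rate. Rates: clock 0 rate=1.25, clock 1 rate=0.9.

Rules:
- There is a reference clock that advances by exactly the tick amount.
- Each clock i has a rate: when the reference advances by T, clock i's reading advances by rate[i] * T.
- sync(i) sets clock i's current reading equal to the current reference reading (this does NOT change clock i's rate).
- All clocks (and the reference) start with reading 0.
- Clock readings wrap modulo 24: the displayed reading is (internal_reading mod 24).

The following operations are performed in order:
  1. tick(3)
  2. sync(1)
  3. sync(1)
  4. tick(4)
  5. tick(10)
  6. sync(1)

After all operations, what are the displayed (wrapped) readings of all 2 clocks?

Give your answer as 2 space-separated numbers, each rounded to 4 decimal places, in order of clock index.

Answer: 21.2500 17.0000

Derivation:
After op 1 tick(3): ref=3.0000 raw=[3.7500 2.7000]
After op 2 sync(1): ref=3.0000 raw=[3.7500 3.0000]
After op 3 sync(1): ref=3.0000 raw=[3.7500 3.0000]
After op 4 tick(4): ref=7.0000 raw=[8.7500 6.6000]
After op 5 tick(10): ref=17.0000 raw=[21.2500 15.6000]
After op 6 sync(1): ref=17.0000 raw=[21.2500 17.0000]
Wrap final raw readings (mod 24): 21.2500 mod 24 = 21.2500; 17.0000 mod 24 = 17.0000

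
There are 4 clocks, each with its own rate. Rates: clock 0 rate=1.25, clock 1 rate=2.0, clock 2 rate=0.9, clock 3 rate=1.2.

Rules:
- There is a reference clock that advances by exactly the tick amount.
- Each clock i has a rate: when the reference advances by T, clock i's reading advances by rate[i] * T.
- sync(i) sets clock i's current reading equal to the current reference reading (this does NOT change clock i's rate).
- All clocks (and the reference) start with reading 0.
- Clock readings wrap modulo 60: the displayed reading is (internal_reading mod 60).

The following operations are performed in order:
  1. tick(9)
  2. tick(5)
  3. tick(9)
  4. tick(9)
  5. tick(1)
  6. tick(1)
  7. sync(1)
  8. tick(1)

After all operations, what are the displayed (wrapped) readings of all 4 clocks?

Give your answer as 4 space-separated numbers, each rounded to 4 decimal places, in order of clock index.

Answer: 43.7500 36.0000 31.5000 42.0000

Derivation:
After op 1 tick(9): ref=9.0000 raw=[11.2500 18.0000 8.1000 10.8000]
After op 2 tick(5): ref=14.0000 raw=[17.5000 28.0000 12.6000 16.8000]
After op 3 tick(9): ref=23.0000 raw=[28.7500 46.0000 20.7000 27.6000]
After op 4 tick(9): ref=32.0000 raw=[40.0000 64.0000 28.8000 38.4000]
After op 5 tick(1): ref=33.0000 raw=[41.2500 66.0000 29.7000 39.6000]
After op 6 tick(1): ref=34.0000 raw=[42.5000 68.0000 30.6000 40.8000]
After op 7 sync(1): ref=34.0000 raw=[42.5000 34.0000 30.6000 40.8000]
After op 8 tick(1): ref=35.0000 raw=[43.7500 36.0000 31.5000 42.0000]
Wrap final raw readings (mod 60): 43.7500 mod 60 = 43.7500; 36.0000 mod 60 = 36.0000; 31.5000 mod 60 = 31.5000; 42.0000 mod 60 = 42.0000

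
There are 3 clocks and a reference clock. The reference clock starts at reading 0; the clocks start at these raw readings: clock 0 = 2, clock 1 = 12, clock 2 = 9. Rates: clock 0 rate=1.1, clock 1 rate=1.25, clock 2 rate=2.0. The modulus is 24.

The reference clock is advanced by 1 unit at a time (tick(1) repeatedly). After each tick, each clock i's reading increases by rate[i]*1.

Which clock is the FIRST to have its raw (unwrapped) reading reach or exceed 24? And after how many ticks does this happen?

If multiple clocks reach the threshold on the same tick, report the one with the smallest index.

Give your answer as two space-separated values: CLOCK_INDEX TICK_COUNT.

clock 0: start=2, rate=1.1, needs 24-2 = 22; ticks = ceil(22/1.1) = ceil(20.0000) = 20; reading at tick 20 = 2 + 1.1*20 = 24.0000
clock 1: start=12, rate=1.25, needs 24-12 = 12; ticks = ceil(12/1.25) = ceil(9.6000) = 10; reading at tick 10 = 12 + 1.25*10 = 24.5000
clock 2: start=9, rate=2.0, needs 24-9 = 15; ticks = ceil(15/2.0) = ceil(7.5000) = 8; reading at tick 8 = 9 + 2.0*8 = 25.0000
Minimum tick count = 8; winners = [2]; smallest index = 2

Answer: 2 8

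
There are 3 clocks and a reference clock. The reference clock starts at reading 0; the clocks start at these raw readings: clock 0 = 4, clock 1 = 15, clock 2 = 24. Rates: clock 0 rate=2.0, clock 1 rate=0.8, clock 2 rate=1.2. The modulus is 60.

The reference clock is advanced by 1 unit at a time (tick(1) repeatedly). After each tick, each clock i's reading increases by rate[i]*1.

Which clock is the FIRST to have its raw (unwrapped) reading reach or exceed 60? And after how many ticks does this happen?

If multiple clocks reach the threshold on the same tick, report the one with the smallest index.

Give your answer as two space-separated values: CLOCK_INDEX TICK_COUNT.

clock 0: start=4, rate=2.0, needs 60-4 = 56; ticks = ceil(56/2.0) = ceil(28.0000) = 28; reading at tick 28 = 4 + 2.0*28 = 60.0000
clock 1: start=15, rate=0.8, needs 60-15 = 45; ticks = ceil(45/0.8) = ceil(56.2500) = 57; reading at tick 57 = 15 + 0.8*57 = 60.6000
clock 2: start=24, rate=1.2, needs 60-24 = 36; ticks = ceil(36/1.2) = ceil(30.0000) = 30; reading at tick 30 = 24 + 1.2*30 = 60.0000
Minimum tick count = 28; winners = [0]; smallest index = 0

Answer: 0 28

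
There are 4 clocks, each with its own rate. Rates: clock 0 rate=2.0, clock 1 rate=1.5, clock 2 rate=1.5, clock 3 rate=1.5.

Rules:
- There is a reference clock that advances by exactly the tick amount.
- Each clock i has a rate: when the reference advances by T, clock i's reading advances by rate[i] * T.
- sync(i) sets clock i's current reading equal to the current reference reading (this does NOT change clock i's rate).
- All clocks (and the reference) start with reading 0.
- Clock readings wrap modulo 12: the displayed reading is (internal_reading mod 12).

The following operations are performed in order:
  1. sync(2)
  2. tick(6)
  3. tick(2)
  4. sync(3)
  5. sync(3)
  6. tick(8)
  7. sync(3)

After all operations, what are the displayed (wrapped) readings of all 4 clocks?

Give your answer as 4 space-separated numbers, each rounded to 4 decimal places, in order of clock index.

Answer: 8.0000 0.0000 0.0000 4.0000

Derivation:
After op 1 sync(2): ref=0.0000 raw=[0.0000 0.0000 0.0000 0.0000]
After op 2 tick(6): ref=6.0000 raw=[12.0000 9.0000 9.0000 9.0000]
After op 3 tick(2): ref=8.0000 raw=[16.0000 12.0000 12.0000 12.0000]
After op 4 sync(3): ref=8.0000 raw=[16.0000 12.0000 12.0000 8.0000]
After op 5 sync(3): ref=8.0000 raw=[16.0000 12.0000 12.0000 8.0000]
After op 6 tick(8): ref=16.0000 raw=[32.0000 24.0000 24.0000 20.0000]
After op 7 sync(3): ref=16.0000 raw=[32.0000 24.0000 24.0000 16.0000]
Wrap final raw readings (mod 12): 32.0000 mod 12 = 8.0000; 24.0000 mod 12 = 0.0000; 24.0000 mod 12 = 0.0000; 16.0000 mod 12 = 4.0000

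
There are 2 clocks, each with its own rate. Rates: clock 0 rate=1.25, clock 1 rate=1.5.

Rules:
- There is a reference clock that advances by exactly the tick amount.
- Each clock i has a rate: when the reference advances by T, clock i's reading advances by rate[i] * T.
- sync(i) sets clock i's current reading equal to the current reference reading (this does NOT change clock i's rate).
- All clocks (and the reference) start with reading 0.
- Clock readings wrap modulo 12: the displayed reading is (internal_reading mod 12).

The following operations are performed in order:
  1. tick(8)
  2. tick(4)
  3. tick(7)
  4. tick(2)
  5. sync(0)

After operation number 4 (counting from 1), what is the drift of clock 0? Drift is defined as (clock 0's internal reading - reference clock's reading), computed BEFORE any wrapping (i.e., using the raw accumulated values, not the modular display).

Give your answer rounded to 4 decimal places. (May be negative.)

Answer: 5.2500

Derivation:
After op 1 tick(8): ref=8.0000 raw=[10.0000 12.0000]
After op 2 tick(4): ref=12.0000 raw=[15.0000 18.0000]
After op 3 tick(7): ref=19.0000 raw=[23.7500 28.5000]
After op 4 tick(2): ref=21.0000 raw=[26.2500 31.5000]
Drift of clock 0 after op 4: 26.2500 - 21.0000 = 5.2500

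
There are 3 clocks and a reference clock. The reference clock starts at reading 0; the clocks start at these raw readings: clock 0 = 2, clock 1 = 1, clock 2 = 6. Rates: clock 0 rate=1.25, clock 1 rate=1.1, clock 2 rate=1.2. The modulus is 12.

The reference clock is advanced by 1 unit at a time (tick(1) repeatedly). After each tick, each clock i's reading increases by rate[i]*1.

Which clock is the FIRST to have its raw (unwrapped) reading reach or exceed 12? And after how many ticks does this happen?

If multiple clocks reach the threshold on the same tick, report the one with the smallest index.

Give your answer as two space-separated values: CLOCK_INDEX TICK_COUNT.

Answer: 2 5

Derivation:
clock 0: start=2, rate=1.25, needs 12-2 = 10; ticks = ceil(10/1.25) = ceil(8.0000) = 8; reading at tick 8 = 2 + 1.25*8 = 12.0000
clock 1: start=1, rate=1.1, needs 12-1 = 11; ticks = ceil(11/1.1) = ceil(10.0000) = 10; reading at tick 10 = 1 + 1.1*10 = 12.0000
clock 2: start=6, rate=1.2, needs 12-6 = 6; ticks = ceil(6/1.2) = ceil(5.0000) = 5; reading at tick 5 = 6 + 1.2*5 = 12.0000
Minimum tick count = 5; winners = [2]; smallest index = 2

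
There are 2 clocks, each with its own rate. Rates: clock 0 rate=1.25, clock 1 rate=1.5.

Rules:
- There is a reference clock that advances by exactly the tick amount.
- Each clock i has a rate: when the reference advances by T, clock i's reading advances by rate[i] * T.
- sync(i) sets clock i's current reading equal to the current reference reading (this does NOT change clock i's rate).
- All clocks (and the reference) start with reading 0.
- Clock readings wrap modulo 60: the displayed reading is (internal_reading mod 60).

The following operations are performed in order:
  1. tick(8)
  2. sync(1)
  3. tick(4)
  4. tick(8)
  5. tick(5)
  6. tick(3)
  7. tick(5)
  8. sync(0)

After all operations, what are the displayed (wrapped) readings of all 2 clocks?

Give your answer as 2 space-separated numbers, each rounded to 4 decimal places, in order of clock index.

Answer: 33.0000 45.5000

Derivation:
After op 1 tick(8): ref=8.0000 raw=[10.0000 12.0000]
After op 2 sync(1): ref=8.0000 raw=[10.0000 8.0000]
After op 3 tick(4): ref=12.0000 raw=[15.0000 14.0000]
After op 4 tick(8): ref=20.0000 raw=[25.0000 26.0000]
After op 5 tick(5): ref=25.0000 raw=[31.2500 33.5000]
After op 6 tick(3): ref=28.0000 raw=[35.0000 38.0000]
After op 7 tick(5): ref=33.0000 raw=[41.2500 45.5000]
After op 8 sync(0): ref=33.0000 raw=[33.0000 45.5000]
Wrap final raw readings (mod 60): 33.0000 mod 60 = 33.0000; 45.5000 mod 60 = 45.5000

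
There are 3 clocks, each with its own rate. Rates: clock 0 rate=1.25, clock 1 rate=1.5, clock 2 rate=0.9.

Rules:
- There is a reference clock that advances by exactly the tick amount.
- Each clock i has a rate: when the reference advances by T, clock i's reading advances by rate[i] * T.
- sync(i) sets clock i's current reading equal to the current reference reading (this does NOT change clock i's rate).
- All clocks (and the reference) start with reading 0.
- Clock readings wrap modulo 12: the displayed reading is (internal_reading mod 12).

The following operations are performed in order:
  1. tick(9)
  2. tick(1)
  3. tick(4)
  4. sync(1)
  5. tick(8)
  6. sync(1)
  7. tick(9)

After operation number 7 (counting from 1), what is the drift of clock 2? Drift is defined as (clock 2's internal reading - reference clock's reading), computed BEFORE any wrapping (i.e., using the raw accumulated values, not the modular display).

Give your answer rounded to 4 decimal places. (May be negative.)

Answer: -3.1000

Derivation:
After op 1 tick(9): ref=9.0000 raw=[11.2500 13.5000 8.1000]
After op 2 tick(1): ref=10.0000 raw=[12.5000 15.0000 9.0000]
After op 3 tick(4): ref=14.0000 raw=[17.5000 21.0000 12.6000]
After op 4 sync(1): ref=14.0000 raw=[17.5000 14.0000 12.6000]
After op 5 tick(8): ref=22.0000 raw=[27.5000 26.0000 19.8000]
After op 6 sync(1): ref=22.0000 raw=[27.5000 22.0000 19.8000]
After op 7 tick(9): ref=31.0000 raw=[38.7500 35.5000 27.9000]
Drift of clock 2 after op 7: 27.9000 - 31.0000 = -3.1000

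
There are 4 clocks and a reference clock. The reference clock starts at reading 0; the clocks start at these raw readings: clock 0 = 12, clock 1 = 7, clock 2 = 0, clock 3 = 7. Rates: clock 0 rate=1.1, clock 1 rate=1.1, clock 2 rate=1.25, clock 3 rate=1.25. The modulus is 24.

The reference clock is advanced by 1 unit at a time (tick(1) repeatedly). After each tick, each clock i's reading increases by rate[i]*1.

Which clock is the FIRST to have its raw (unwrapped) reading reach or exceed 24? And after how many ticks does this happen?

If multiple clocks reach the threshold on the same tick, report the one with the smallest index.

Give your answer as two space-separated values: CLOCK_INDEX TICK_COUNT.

clock 0: start=12, rate=1.1, needs 24-12 = 12; ticks = ceil(12/1.1) = ceil(10.9091) = 11; reading at tick 11 = 12 + 1.1*11 = 24.1000
clock 1: start=7, rate=1.1, needs 24-7 = 17; ticks = ceil(17/1.1) = ceil(15.4545) = 16; reading at tick 16 = 7 + 1.1*16 = 24.6000
clock 2: start=0, rate=1.25, needs 24-0 = 24; ticks = ceil(24/1.25) = ceil(19.2000) = 20; reading at tick 20 = 0 + 1.25*20 = 25.0000
clock 3: start=7, rate=1.25, needs 24-7 = 17; ticks = ceil(17/1.25) = ceil(13.6000) = 14; reading at tick 14 = 7 + 1.25*14 = 24.5000
Minimum tick count = 11; winners = [0]; smallest index = 0

Answer: 0 11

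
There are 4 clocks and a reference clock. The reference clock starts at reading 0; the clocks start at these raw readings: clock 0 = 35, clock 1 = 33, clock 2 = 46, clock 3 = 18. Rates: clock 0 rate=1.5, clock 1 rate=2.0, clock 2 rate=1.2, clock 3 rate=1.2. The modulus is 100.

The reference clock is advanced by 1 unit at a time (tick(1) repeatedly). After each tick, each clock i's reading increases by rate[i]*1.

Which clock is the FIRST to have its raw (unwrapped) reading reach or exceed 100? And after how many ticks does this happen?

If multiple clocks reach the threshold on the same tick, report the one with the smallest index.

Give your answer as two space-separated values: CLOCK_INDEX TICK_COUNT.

clock 0: start=35, rate=1.5, needs 100-35 = 65; ticks = ceil(65/1.5) = ceil(43.3333) = 44; reading at tick 44 = 35 + 1.5*44 = 101.0000
clock 1: start=33, rate=2.0, needs 100-33 = 67; ticks = ceil(67/2.0) = ceil(33.5000) = 34; reading at tick 34 = 33 + 2.0*34 = 101.0000
clock 2: start=46, rate=1.2, needs 100-46 = 54; ticks = ceil(54/1.2) = ceil(45.0000) = 45; reading at tick 45 = 46 + 1.2*45 = 100.0000
clock 3: start=18, rate=1.2, needs 100-18 = 82; ticks = ceil(82/1.2) = ceil(68.3333) = 69; reading at tick 69 = 18 + 1.2*69 = 100.8000
Minimum tick count = 34; winners = [1]; smallest index = 1

Answer: 1 34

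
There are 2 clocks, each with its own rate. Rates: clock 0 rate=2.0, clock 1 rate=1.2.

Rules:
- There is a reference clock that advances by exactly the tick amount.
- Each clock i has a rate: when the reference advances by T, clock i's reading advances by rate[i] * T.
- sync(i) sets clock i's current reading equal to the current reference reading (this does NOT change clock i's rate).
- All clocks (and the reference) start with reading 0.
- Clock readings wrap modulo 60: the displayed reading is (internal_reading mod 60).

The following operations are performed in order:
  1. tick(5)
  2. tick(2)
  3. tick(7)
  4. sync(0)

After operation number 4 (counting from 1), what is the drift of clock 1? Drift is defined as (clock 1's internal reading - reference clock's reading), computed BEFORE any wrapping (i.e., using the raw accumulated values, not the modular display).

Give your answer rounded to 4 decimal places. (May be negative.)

Answer: 2.8000

Derivation:
After op 1 tick(5): ref=5.0000 raw=[10.0000 6.0000]
After op 2 tick(2): ref=7.0000 raw=[14.0000 8.4000]
After op 3 tick(7): ref=14.0000 raw=[28.0000 16.8000]
After op 4 sync(0): ref=14.0000 raw=[14.0000 16.8000]
Drift of clock 1 after op 4: 16.8000 - 14.0000 = 2.8000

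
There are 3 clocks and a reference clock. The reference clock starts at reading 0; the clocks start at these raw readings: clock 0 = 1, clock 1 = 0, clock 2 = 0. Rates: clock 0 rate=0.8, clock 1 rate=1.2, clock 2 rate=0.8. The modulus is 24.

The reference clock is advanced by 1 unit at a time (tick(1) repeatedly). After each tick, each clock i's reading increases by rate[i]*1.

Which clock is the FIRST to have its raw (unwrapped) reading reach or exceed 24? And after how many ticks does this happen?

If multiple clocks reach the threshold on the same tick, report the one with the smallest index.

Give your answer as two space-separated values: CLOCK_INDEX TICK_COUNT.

Answer: 1 20

Derivation:
clock 0: start=1, rate=0.8, needs 24-1 = 23; ticks = ceil(23/0.8) = ceil(28.7500) = 29; reading at tick 29 = 1 + 0.8*29 = 24.2000
clock 1: start=0, rate=1.2, needs 24-0 = 24; ticks = ceil(24/1.2) = ceil(20.0000) = 20; reading at tick 20 = 0 + 1.2*20 = 24.0000
clock 2: start=0, rate=0.8, needs 24-0 = 24; ticks = ceil(24/0.8) = ceil(30.0000) = 30; reading at tick 30 = 0 + 0.8*30 = 24.0000
Minimum tick count = 20; winners = [1]; smallest index = 1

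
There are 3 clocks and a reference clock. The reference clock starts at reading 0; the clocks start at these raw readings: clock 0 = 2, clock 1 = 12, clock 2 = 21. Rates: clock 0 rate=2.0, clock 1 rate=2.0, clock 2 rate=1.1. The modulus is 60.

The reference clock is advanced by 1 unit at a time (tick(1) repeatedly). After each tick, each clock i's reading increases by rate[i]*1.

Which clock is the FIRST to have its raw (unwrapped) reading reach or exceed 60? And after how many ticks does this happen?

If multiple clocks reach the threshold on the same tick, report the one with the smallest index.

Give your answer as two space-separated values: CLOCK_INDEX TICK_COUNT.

Answer: 1 24

Derivation:
clock 0: start=2, rate=2.0, needs 60-2 = 58; ticks = ceil(58/2.0) = ceil(29.0000) = 29; reading at tick 29 = 2 + 2.0*29 = 60.0000
clock 1: start=12, rate=2.0, needs 60-12 = 48; ticks = ceil(48/2.0) = ceil(24.0000) = 24; reading at tick 24 = 12 + 2.0*24 = 60.0000
clock 2: start=21, rate=1.1, needs 60-21 = 39; ticks = ceil(39/1.1) = ceil(35.4545) = 36; reading at tick 36 = 21 + 1.1*36 = 60.6000
Minimum tick count = 24; winners = [1]; smallest index = 1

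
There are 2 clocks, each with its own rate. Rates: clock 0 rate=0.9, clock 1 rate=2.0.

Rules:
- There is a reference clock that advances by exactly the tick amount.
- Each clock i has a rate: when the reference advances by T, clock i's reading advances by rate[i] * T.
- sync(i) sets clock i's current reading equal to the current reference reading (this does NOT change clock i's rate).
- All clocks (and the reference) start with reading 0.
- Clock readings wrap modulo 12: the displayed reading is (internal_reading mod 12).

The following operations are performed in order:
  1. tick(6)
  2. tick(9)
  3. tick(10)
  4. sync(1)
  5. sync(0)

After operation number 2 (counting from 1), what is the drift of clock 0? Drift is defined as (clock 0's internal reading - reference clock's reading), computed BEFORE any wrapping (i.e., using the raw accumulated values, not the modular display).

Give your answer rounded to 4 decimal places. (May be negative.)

Answer: -1.5000

Derivation:
After op 1 tick(6): ref=6.0000 raw=[5.4000 12.0000]
After op 2 tick(9): ref=15.0000 raw=[13.5000 30.0000]
Drift of clock 0 after op 2: 13.5000 - 15.0000 = -1.5000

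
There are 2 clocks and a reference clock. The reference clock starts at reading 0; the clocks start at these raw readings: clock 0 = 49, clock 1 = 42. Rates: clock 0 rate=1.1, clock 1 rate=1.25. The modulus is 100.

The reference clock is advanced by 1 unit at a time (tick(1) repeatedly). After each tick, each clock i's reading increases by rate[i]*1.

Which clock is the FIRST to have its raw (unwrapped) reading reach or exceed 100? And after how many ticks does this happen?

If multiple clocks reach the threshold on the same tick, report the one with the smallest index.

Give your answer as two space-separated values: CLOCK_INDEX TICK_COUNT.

clock 0: start=49, rate=1.1, needs 100-49 = 51; ticks = ceil(51/1.1) = ceil(46.3636) = 47; reading at tick 47 = 49 + 1.1*47 = 100.7000
clock 1: start=42, rate=1.25, needs 100-42 = 58; ticks = ceil(58/1.25) = ceil(46.4000) = 47; reading at tick 47 = 42 + 1.25*47 = 100.7500
Minimum tick count = 47; winners = [0, 1]; smallest index = 0

Answer: 0 47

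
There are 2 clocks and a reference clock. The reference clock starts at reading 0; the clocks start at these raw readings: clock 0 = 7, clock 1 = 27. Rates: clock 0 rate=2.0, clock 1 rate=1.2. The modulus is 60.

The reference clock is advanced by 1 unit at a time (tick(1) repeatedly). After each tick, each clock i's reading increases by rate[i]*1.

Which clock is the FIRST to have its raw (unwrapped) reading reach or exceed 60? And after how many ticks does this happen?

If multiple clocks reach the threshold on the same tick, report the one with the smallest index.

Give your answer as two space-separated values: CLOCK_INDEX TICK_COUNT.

Answer: 0 27

Derivation:
clock 0: start=7, rate=2.0, needs 60-7 = 53; ticks = ceil(53/2.0) = ceil(26.5000) = 27; reading at tick 27 = 7 + 2.0*27 = 61.0000
clock 1: start=27, rate=1.2, needs 60-27 = 33; ticks = ceil(33/1.2) = ceil(27.5000) = 28; reading at tick 28 = 27 + 1.2*28 = 60.6000
Minimum tick count = 27; winners = [0]; smallest index = 0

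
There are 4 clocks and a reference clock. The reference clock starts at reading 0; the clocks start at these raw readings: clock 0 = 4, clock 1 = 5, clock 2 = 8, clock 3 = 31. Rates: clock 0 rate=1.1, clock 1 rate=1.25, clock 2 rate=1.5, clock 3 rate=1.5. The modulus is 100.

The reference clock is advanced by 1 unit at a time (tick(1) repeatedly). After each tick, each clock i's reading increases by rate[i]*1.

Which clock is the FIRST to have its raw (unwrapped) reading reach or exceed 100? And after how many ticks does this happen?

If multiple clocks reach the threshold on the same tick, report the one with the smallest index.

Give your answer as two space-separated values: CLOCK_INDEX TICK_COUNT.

Answer: 3 46

Derivation:
clock 0: start=4, rate=1.1, needs 100-4 = 96; ticks = ceil(96/1.1) = ceil(87.2727) = 88; reading at tick 88 = 4 + 1.1*88 = 100.8000
clock 1: start=5, rate=1.25, needs 100-5 = 95; ticks = ceil(95/1.25) = ceil(76.0000) = 76; reading at tick 76 = 5 + 1.25*76 = 100.0000
clock 2: start=8, rate=1.5, needs 100-8 = 92; ticks = ceil(92/1.5) = ceil(61.3333) = 62; reading at tick 62 = 8 + 1.5*62 = 101.0000
clock 3: start=31, rate=1.5, needs 100-31 = 69; ticks = ceil(69/1.5) = ceil(46.0000) = 46; reading at tick 46 = 31 + 1.5*46 = 100.0000
Minimum tick count = 46; winners = [3]; smallest index = 3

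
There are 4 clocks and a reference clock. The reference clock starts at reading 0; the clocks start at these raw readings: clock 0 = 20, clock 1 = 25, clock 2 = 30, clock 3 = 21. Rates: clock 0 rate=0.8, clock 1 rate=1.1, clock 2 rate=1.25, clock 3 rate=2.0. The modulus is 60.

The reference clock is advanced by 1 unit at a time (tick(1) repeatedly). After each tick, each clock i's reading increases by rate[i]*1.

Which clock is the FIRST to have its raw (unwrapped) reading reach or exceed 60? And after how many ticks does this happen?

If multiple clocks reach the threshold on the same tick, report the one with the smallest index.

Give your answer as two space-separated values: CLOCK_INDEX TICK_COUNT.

Answer: 3 20

Derivation:
clock 0: start=20, rate=0.8, needs 60-20 = 40; ticks = ceil(40/0.8) = ceil(50.0000) = 50; reading at tick 50 = 20 + 0.8*50 = 60.0000
clock 1: start=25, rate=1.1, needs 60-25 = 35; ticks = ceil(35/1.1) = ceil(31.8182) = 32; reading at tick 32 = 25 + 1.1*32 = 60.2000
clock 2: start=30, rate=1.25, needs 60-30 = 30; ticks = ceil(30/1.25) = ceil(24.0000) = 24; reading at tick 24 = 30 + 1.25*24 = 60.0000
clock 3: start=21, rate=2.0, needs 60-21 = 39; ticks = ceil(39/2.0) = ceil(19.5000) = 20; reading at tick 20 = 21 + 2.0*20 = 61.0000
Minimum tick count = 20; winners = [3]; smallest index = 3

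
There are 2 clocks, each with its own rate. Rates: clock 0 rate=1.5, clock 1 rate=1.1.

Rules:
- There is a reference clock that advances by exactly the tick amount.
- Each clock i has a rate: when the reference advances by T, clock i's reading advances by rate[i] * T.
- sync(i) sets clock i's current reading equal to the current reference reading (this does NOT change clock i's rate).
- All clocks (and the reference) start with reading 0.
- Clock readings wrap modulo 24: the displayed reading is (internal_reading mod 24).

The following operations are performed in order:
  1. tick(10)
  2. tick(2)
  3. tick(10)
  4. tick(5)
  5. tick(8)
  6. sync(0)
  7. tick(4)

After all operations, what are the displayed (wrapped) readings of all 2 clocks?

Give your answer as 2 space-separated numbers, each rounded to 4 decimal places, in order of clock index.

After op 1 tick(10): ref=10.0000 raw=[15.0000 11.0000]
After op 2 tick(2): ref=12.0000 raw=[18.0000 13.2000]
After op 3 tick(10): ref=22.0000 raw=[33.0000 24.2000]
After op 4 tick(5): ref=27.0000 raw=[40.5000 29.7000]
After op 5 tick(8): ref=35.0000 raw=[52.5000 38.5000]
After op 6 sync(0): ref=35.0000 raw=[35.0000 38.5000]
After op 7 tick(4): ref=39.0000 raw=[41.0000 42.9000]
Wrap final raw readings (mod 24): 41.0000 mod 24 = 17.0000; 42.9000 mod 24 = 18.9000

Answer: 17.0000 18.9000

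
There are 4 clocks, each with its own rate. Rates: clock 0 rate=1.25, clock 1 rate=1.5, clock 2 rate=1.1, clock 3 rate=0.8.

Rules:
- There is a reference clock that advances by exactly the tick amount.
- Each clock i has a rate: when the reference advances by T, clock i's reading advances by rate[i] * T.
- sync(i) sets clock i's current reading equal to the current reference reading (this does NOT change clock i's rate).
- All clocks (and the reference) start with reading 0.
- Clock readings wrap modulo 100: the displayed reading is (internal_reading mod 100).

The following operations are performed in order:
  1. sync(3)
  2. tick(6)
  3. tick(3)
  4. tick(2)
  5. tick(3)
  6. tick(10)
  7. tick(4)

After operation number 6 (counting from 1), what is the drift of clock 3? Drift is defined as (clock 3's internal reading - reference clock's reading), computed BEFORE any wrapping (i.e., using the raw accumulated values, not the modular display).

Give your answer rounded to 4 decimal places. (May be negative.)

After op 1 sync(3): ref=0.0000 raw=[0.0000 0.0000 0.0000 0.0000]
After op 2 tick(6): ref=6.0000 raw=[7.5000 9.0000 6.6000 4.8000]
After op 3 tick(3): ref=9.0000 raw=[11.2500 13.5000 9.9000 7.2000]
After op 4 tick(2): ref=11.0000 raw=[13.7500 16.5000 12.1000 8.8000]
After op 5 tick(3): ref=14.0000 raw=[17.5000 21.0000 15.4000 11.2000]
After op 6 tick(10): ref=24.0000 raw=[30.0000 36.0000 26.4000 19.2000]
Drift of clock 3 after op 6: 19.2000 - 24.0000 = -4.8000

Answer: -4.8000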